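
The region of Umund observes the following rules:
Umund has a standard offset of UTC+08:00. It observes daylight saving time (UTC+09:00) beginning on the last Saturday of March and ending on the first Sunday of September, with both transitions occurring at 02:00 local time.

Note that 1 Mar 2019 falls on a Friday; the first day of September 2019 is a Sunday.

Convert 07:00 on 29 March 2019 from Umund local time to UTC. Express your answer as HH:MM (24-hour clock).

1 March 2019 is a Friday, so Saturdays fall on 2, 9, 16, 23, 30; the last is March 30.
1 September 2019 is a Sunday, so the first Sunday is September 1.
Daylight saving runs 30 March – 1 September; 29 March 2019 is outside that window, so Umund is on standard time at UTC+08:00.
07:00 local − 8h = 23:00 UTC (rolling into the previous day, 28 March 2019).

23:00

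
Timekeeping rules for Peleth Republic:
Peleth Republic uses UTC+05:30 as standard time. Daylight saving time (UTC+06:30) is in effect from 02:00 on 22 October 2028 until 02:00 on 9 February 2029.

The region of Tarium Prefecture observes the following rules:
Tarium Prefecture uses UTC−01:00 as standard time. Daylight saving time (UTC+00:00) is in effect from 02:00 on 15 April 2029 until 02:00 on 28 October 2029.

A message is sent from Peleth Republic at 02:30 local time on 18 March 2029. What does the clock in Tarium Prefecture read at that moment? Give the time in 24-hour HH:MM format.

Daylight saving runs 22 October 2028 – 9 February 2029; 18 March 2029 is outside that window, so Peleth Republic is on standard time at UTC+05:30.
02:30 Peleth Republic − 5h30m = 21:00 UTC (rolling into the previous day, 17 March 2029).
At the standard offset (UTC−01:00), 21:00 UTC − 1h = 20:00 Tarium Prefecture standard time.
Daylight saving runs 15 April – 28 October; the standard-time date in Tarium Prefecture, 17 March 2029, is outside that window, so Tarium Prefecture is on standard time at UTC−01:00.
21:00 UTC − 1h = 20:00 Tarium Prefecture.

20:00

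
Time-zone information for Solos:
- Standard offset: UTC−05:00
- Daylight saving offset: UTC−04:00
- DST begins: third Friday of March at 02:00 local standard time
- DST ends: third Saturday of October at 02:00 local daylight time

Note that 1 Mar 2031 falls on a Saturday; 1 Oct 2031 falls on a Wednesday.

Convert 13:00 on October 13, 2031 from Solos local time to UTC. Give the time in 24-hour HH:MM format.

1 March 2031 is a Saturday, so the first Friday is March 7 and the third is March 21.
1 October 2031 is a Wednesday, so the first Saturday is October 4 and the third is October 18.
Daylight saving runs 21 March – 18 October; October 13, 2031 is inside that window, so Solos is at UTC−04:00.
13:00 local + 4h = 17:00 UTC.

17:00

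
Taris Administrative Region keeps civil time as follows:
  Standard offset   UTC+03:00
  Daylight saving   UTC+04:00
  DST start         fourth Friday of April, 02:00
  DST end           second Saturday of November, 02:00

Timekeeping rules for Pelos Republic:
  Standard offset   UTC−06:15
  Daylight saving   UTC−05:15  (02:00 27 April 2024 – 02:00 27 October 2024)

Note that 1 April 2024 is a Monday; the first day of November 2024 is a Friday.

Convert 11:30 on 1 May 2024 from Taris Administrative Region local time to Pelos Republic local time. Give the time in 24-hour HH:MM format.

1 April 2024 is a Monday, so the first Friday is April 5 and the fourth is April 26.
1 November 2024 is a Friday, so the first Saturday is November 2 and the second is November 9.
1 May 2024 falls between 26 April and 9 November, so daylight saving is in effect and Taris Administrative Region is at UTC+04:00.
11:30 Taris Administrative Region − 4h = 07:30 UTC.
At the standard offset (UTC−06:15), 07:30 UTC − 6h15m = 01:15 Pelos Republic standard time.
The standard-time date in Pelos Republic, 1 May 2024, lies within the daylight-saving period (27 April – 27 October), so Pelos Republic is on daylight time, UTC−05:15.
07:30 UTC − 5h15m = 02:15 Pelos Republic.

02:15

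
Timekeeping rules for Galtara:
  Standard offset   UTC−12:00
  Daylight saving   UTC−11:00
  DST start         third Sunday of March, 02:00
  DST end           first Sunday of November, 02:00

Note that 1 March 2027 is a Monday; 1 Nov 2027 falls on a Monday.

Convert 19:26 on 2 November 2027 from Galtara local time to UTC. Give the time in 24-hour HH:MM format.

1 March 2027 is a Monday, so the first Sunday is March 7 and the third is March 21.
1 November 2027 is a Monday, so the first Sunday is November 7.
Daylight saving runs 21 March – 7 November; 2 November 2027 is inside that window, so Galtara is at UTC−11:00.
19:26 local + 11h = 06:26 UTC (rolling into the next day, 3 November 2027).

06:26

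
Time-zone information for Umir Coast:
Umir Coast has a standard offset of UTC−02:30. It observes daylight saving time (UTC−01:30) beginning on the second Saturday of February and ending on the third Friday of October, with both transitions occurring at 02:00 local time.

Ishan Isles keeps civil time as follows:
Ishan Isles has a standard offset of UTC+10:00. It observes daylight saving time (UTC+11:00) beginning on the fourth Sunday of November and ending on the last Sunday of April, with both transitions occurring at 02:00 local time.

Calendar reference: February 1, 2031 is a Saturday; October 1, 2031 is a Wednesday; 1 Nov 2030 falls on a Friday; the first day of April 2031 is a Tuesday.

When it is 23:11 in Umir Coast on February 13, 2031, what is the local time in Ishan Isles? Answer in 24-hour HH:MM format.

1 February 2031 is a Saturday, so the first Saturday is February 1 and the second is February 8.
1 October 2031 is a Wednesday, so the first Friday is October 3 and the third is October 17.
Daylight saving runs 8 February – 17 October; February 13, 2031 is inside that window, so Umir Coast is at UTC−01:30.
23:11 Umir Coast + 1h30m = 00:41 UTC (rolling into the next day, 14 February 2031).
1 November 2030 is a Friday, so the first Sunday is November 3 and the fourth is November 24.
1 April 2031 is a Tuesday, so Sundays fall on 6, 13, 20, 27; the last is April 27.
At the standard offset (UTC+10:00), 00:41 UTC + 10h = 10:41 Ishan Isles standard time.
The standard-time date in Ishan Isles, February 14, 2031, falls between 24 November 2030 and 27 April 2031, so daylight saving is in effect and Ishan Isles is at UTC+11:00.
00:41 UTC + 11h = 11:41 Ishan Isles.

11:41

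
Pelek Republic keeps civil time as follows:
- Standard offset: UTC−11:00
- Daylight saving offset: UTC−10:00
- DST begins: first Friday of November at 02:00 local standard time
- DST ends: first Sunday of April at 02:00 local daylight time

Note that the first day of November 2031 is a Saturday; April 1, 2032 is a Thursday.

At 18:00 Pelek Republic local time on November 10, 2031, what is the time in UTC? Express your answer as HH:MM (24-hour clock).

04:00

1 November 2031 is a Saturday, so the first Friday is November 7.
1 April 2032 is a Thursday, so the first Sunday is April 4.
November 10, 2031 lies within the daylight-saving period (7 November 2031 – 4 April 2032), so Pelek Republic is on daylight time, UTC−10:00.
18:00 local + 10h = 04:00 UTC (rolling into the next day, 11 November 2031).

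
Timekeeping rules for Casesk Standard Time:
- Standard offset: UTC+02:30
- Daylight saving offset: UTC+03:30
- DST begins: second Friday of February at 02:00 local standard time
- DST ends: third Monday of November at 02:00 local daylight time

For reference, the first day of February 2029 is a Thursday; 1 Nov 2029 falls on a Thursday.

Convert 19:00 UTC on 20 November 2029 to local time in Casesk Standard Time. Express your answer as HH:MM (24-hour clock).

1 February 2029 is a Thursday, so the first Friday is February 2 and the second is February 9.
1 November 2029 is a Thursday, so the first Monday is November 5 and the third is November 19.
At the standard offset (UTC+02:30), 19:00 UTC + 2h30m = 21:30 Casesk Standard Time standard time.
The standard-time date in Casesk Standard Time, 20 November 2029, is outside the daylight-saving period (9 February – 19 November), so Casesk Standard Time is on standard time, UTC+02:30.
19:00 UTC + 2h30m = 21:30 local.

21:30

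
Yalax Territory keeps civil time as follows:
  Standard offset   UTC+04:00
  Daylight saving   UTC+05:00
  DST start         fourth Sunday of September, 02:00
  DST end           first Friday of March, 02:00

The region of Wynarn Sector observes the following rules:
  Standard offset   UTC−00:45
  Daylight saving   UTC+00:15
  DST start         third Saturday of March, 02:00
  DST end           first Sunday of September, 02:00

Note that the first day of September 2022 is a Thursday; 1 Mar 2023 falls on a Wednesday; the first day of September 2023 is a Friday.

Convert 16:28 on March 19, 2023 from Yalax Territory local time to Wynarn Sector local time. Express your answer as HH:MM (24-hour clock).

12:43

1 September 2022 is a Thursday, so the first Sunday is September 4 and the fourth is September 25.
1 March 2023 is a Wednesday, so the first Friday is March 3.
Daylight saving runs 25 September 2022 – 3 March 2023; March 19, 2023 is outside that window, so Yalax Territory is on standard time at UTC+04:00.
16:28 Yalax Territory − 4h = 12:28 UTC.
1 March 2023 is a Wednesday, so the first Saturday is March 4 and the third is March 18.
1 September 2023 is a Friday, so the first Sunday is September 3.
At the standard offset (UTC−00:45), 12:28 UTC − 0h45m = 11:43 Wynarn Sector standard time.
The standard-time date in Wynarn Sector, March 19, 2023, falls between 18 March and 3 September, so daylight saving is in effect and Wynarn Sector is at UTC+00:15.
12:28 UTC + 0h15m = 12:43 Wynarn Sector.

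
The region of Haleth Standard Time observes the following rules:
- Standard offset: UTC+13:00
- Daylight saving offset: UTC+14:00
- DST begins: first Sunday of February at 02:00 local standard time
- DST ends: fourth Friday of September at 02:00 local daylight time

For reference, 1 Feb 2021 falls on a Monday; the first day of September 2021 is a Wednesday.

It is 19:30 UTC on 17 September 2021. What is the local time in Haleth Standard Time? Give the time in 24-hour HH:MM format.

1 February 2021 is a Monday, so the first Sunday is February 7.
1 September 2021 is a Wednesday, so the first Friday is September 3 and the fourth is September 24.
At the standard offset (UTC+13:00), 19:30 UTC + 13h = 08:30 Haleth Standard Time standard time (rolling into the next day, 18 September 2021).
The standard-time date in Haleth Standard Time, 18 September 2021, lies within the daylight-saving period (7 February – 24 September), so Haleth Standard Time is on daylight time, UTC+14:00.
19:30 UTC + 14h = 09:30 local (rolling into the next day, 18 September 2021).

09:30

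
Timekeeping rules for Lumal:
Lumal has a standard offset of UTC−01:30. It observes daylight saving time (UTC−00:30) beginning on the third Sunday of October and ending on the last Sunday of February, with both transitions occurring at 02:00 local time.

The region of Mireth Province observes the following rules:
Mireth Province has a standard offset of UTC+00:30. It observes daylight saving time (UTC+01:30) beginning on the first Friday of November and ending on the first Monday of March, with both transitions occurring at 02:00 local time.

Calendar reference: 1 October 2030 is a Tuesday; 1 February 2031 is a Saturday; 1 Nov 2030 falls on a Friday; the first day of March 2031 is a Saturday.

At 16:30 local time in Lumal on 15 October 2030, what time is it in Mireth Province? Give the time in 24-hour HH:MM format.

1 October 2030 is a Tuesday, so the first Sunday is October 6 and the third is October 20.
1 February 2031 is a Saturday, so Sundays fall on 2, 9, 16, 23; the last is February 23.
15 October 2030 is outside the daylight-saving period (20 October 2030 – 23 February 2031), so Lumal is on standard time, UTC−01:30.
16:30 Lumal + 1h30m = 18:00 UTC.
1 November 2030 is a Friday, so the first Friday is November 1.
1 March 2031 is a Saturday, so the first Monday is March 3.
At the standard offset (UTC+00:30), 18:00 UTC + 0h30m = 18:30 Mireth Province standard time.
The standard-time date in Mireth Province, 15 October 2030, is outside the daylight-saving period (1 November 2030 – 3 March 2031), so Mireth Province is on standard time, UTC+00:30.
18:00 UTC + 0h30m = 18:30 Mireth Province.

18:30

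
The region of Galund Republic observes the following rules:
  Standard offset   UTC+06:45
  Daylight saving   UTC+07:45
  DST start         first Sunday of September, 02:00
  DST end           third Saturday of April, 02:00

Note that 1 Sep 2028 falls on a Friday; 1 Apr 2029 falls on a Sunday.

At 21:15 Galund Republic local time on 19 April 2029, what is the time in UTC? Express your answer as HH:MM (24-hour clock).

13:30

1 September 2028 is a Friday, so the first Sunday is September 3.
1 April 2029 is a Sunday, so the first Saturday is April 7 and the third is April 21.
Daylight saving runs 3 September 2028 – 21 April 2029; 19 April 2029 is inside that window, so Galund Republic is at UTC+07:45.
21:15 local − 7h45m = 13:30 UTC.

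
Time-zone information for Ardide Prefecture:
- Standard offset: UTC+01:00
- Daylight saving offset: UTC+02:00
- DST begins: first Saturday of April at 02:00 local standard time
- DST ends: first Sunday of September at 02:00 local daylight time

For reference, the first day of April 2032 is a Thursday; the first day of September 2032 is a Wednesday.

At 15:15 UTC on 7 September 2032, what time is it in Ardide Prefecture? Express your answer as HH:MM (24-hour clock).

1 April 2032 is a Thursday, so the first Saturday is April 3.
1 September 2032 is a Wednesday, so the first Sunday is September 5.
At the standard offset (UTC+01:00), 15:15 UTC + 1h = 16:15 Ardide Prefecture standard time.
The standard-time date in Ardide Prefecture, 7 September 2032, is outside the daylight-saving period (3 April – 5 September), so Ardide Prefecture is on standard time, UTC+01:00.
15:15 UTC + 1h = 16:15 local.

16:15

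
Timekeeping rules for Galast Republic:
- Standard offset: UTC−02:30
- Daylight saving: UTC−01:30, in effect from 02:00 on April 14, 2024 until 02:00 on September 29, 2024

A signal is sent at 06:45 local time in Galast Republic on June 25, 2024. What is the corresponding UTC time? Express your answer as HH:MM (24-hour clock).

08:15

Daylight saving runs 14 April – 29 September; June 25, 2024 is inside that window, so Galast Republic is at UTC−01:30.
06:45 local + 1h30m = 08:15 UTC.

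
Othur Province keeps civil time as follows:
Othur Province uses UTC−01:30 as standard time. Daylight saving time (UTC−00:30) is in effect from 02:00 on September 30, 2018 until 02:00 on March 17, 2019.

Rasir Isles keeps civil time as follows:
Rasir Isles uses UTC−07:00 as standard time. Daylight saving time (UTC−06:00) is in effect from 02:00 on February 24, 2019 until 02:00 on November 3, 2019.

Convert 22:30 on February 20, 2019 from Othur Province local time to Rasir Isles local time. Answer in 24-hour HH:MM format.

Daylight saving runs 30 September 2018 – 17 March 2019; February 20, 2019 is inside that window, so Othur Province is at UTC−00:30.
22:30 Othur Province + 0h30m = 23:00 UTC.
At the standard offset (UTC−07:00), 23:00 UTC − 7h = 16:00 Rasir Isles standard time.
Daylight saving runs 24 February – 3 November; the standard-time date in Rasir Isles, February 20, 2019, is outside that window, so Rasir Isles is on standard time at UTC−07:00.
23:00 UTC − 7h = 16:00 Rasir Isles.

16:00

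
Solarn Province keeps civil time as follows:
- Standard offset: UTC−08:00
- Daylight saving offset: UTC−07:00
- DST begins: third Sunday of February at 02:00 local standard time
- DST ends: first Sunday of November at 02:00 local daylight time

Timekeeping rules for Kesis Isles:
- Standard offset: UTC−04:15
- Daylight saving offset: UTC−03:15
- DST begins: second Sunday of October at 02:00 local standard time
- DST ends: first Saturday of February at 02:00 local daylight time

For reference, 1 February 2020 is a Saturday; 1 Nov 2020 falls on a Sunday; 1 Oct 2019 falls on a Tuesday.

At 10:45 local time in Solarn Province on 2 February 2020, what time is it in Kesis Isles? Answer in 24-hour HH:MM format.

14:30

1 February 2020 is a Saturday, so the first Sunday is February 2 and the third is February 16.
1 November 2020 is a Sunday, so the first Sunday is November 1.
Daylight saving runs 16 February – 1 November; 2 February 2020 is outside that window, so Solarn Province is on standard time at UTC−08:00.
10:45 Solarn Province + 8h = 18:45 UTC.
1 October 2019 is a Tuesday, so the first Sunday is October 6 and the second is October 13.
1 February 2020 is a Saturday, so the first Saturday is February 1.
At the standard offset (UTC−04:15), 18:45 UTC − 4h15m = 14:30 Kesis Isles standard time.
Daylight saving runs 13 October 2019 – 1 February 2020; the standard-time date in Kesis Isles, 2 February 2020, is outside that window, so Kesis Isles is on standard time at UTC−04:15.
18:45 UTC − 4h15m = 14:30 Kesis Isles.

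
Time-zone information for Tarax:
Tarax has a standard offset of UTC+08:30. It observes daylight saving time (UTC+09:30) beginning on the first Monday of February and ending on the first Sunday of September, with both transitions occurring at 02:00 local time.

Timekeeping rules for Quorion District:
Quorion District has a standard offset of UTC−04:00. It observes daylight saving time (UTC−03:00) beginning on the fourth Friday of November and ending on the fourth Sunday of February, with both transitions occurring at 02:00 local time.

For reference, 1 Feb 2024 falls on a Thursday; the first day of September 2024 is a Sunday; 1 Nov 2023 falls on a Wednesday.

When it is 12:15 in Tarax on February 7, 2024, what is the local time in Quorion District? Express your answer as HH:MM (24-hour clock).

1 February 2024 is a Thursday, so the first Monday is February 5.
1 September 2024 is a Sunday, so the first Sunday is September 1.
Daylight saving runs 5 February – 1 September; February 7, 2024 is inside that window, so Tarax is at UTC+09:30.
12:15 Tarax − 9h30m = 02:45 UTC.
1 November 2023 is a Wednesday, so the first Friday is November 3 and the fourth is November 24.
1 February 2024 is a Thursday, so the first Sunday is February 4 and the fourth is February 25.
At the standard offset (UTC−04:00), 02:45 UTC − 4h = 22:45 Quorion District standard time (rolling into the previous day, 6 February 2024).
Daylight saving runs 24 November 2023 – 25 February 2024; the standard-time date in Quorion District, February 6, 2024, is inside that window, so Quorion District is at UTC−03:00.
02:45 UTC − 3h = 23:45 Quorion District (rolling into the previous day, 6 February 2024).

23:45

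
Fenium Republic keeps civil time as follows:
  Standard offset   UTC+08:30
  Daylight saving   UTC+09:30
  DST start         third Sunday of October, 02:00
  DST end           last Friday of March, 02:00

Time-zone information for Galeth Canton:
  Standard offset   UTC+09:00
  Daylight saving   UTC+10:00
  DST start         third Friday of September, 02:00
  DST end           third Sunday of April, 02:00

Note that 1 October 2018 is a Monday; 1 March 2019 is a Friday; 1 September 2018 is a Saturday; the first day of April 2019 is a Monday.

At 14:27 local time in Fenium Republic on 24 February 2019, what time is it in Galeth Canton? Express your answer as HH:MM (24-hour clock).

14:57

1 October 2018 is a Monday, so the first Sunday is October 7 and the third is October 21.
1 March 2019 is a Friday, so Fridays fall on 1, 8, 15, 22, 29; the last is March 29.
24 February 2019 lies within the daylight-saving period (21 October 2018 – 29 March 2019), so Fenium Republic is on daylight time, UTC+09:30.
14:27 Fenium Republic − 9h30m = 04:57 UTC.
1 September 2018 is a Saturday, so the first Friday is September 7 and the third is September 21.
1 April 2019 is a Monday, so the first Sunday is April 7 and the third is April 21.
At the standard offset (UTC+09:00), 04:57 UTC + 9h = 13:57 Galeth Canton standard time.
The standard-time date in Galeth Canton, 24 February 2019, falls between 21 September 2018 and 21 April 2019, so daylight saving is in effect and Galeth Canton is at UTC+10:00.
04:57 UTC + 10h = 14:57 Galeth Canton.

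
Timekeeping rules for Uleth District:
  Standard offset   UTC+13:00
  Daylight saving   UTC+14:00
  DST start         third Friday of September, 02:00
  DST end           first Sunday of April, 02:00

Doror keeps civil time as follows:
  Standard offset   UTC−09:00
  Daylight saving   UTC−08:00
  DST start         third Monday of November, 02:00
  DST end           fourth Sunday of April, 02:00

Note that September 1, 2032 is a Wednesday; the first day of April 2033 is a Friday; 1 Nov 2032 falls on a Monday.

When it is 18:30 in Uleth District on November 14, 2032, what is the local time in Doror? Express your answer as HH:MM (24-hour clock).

19:30

1 September 2032 is a Wednesday, so the first Friday is September 3 and the third is September 17.
1 April 2033 is a Friday, so the first Sunday is April 3.
November 14, 2032 lies within the daylight-saving period (17 September 2032 – 3 April 2033), so Uleth District is on daylight time, UTC+14:00.
18:30 Uleth District − 14h = 04:30 UTC.
1 November 2032 is a Monday, so the first Monday is November 1 and the third is November 15.
1 April 2033 is a Friday, so the first Sunday is April 3 and the fourth is April 24.
At the standard offset (UTC−09:00), 04:30 UTC − 9h = 19:30 Doror standard time (rolling into the previous day, 13 November 2032).
The standard-time date in Doror, November 13, 2032, does not fall between 15 November 2032 and 24 April 2033, so daylight saving is not in effect and Doror is at UTC−09:00.
04:30 UTC − 9h = 19:30 Doror (rolling into the previous day, 13 November 2032).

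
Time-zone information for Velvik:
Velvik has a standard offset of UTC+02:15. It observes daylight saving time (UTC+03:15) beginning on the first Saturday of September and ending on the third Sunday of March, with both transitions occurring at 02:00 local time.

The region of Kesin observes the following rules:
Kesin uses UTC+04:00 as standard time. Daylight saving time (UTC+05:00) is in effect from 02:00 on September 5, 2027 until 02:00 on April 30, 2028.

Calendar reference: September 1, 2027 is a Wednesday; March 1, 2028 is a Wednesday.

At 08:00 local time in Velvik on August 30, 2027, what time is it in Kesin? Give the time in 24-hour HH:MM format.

1 September 2027 is a Wednesday, so the first Saturday is September 4.
1 March 2028 is a Wednesday, so the first Sunday is March 5 and the third is March 19.
Daylight saving runs 4 September 2027 – 19 March 2028; August 30, 2027 is outside that window, so Velvik is on standard time at UTC+02:15.
08:00 Velvik − 2h15m = 05:45 UTC.
At the standard offset (UTC+04:00), 05:45 UTC + 4h = 09:45 Kesin standard time.
The standard-time date in Kesin, August 30, 2027, does not fall between 5 September 2027 and 30 April 2028, so daylight saving is not in effect and Kesin is at UTC+04:00.
05:45 UTC + 4h = 09:45 Kesin.

09:45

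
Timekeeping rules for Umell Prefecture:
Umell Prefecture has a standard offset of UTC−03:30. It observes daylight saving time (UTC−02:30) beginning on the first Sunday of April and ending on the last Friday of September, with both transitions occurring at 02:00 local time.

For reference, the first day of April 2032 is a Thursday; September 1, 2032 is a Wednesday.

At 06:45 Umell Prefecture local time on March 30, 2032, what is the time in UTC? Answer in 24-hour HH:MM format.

10:15

1 April 2032 is a Thursday, so the first Sunday is April 4.
1 September 2032 is a Wednesday, so Fridays fall on 3, 10, 17, 24; the last is September 24.
March 30, 2032 is outside the daylight-saving period (4 April – 24 September), so Umell Prefecture is on standard time, UTC−03:30.
06:45 local + 3h30m = 10:15 UTC.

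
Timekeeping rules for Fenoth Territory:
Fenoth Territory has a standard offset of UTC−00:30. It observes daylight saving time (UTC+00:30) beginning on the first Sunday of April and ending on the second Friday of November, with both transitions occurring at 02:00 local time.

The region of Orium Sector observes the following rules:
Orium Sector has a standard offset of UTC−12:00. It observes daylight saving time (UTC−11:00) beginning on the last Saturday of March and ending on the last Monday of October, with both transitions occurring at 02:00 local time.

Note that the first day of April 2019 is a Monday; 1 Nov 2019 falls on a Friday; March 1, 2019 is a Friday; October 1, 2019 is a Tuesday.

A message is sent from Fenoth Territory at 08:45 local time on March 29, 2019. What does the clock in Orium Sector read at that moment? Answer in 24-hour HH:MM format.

1 April 2019 is a Monday, so the first Sunday is April 7.
1 November 2019 is a Friday, so the first Friday is November 1 and the second is November 8.
March 29, 2019 is outside the daylight-saving period (7 April – 8 November), so Fenoth Territory is on standard time, UTC−00:30.
08:45 Fenoth Territory + 0h30m = 09:15 UTC.
1 March 2019 is a Friday, so Saturdays fall on 2, 9, 16, 23, 30; the last is March 30.
1 October 2019 is a Tuesday, so Mondays fall on 7, 14, 21, 28; the last is October 28.
At the standard offset (UTC−12:00), 09:15 UTC − 12h = 21:15 Orium Sector standard time (rolling into the previous day, 28 March 2019).
The standard-time date in Orium Sector, March 28, 2019, does not fall between 30 March and 28 October, so daylight saving is not in effect and Orium Sector is at UTC−12:00.
09:15 UTC − 12h = 21:15 Orium Sector (rolling into the previous day, 28 March 2019).

21:15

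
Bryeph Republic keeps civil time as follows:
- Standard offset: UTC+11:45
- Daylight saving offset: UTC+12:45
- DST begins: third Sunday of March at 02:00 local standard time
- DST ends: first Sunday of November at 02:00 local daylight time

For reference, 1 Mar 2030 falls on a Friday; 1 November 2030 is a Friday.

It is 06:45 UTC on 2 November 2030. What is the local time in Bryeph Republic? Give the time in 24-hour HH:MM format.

19:30

1 March 2030 is a Friday, so the first Sunday is March 3 and the third is March 17.
1 November 2030 is a Friday, so the first Sunday is November 3.
At the standard offset (UTC+11:45), 06:45 UTC + 11h45m = 18:30 Bryeph Republic standard time.
The standard-time date in Bryeph Republic, 2 November 2030, lies within the daylight-saving period (17 March – 3 November), so Bryeph Republic is on daylight time, UTC+12:45.
06:45 UTC + 12h45m = 19:30 local.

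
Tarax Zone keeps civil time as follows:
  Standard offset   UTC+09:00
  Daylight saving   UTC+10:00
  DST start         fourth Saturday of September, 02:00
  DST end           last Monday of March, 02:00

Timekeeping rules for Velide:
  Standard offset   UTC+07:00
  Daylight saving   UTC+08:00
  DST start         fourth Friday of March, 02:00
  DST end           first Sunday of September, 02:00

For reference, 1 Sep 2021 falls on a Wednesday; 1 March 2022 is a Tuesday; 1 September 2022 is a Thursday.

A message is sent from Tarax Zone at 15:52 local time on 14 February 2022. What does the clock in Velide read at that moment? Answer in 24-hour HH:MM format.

12:52

1 September 2021 is a Wednesday, so the first Saturday is September 4 and the fourth is September 25.
1 March 2022 is a Tuesday, so Mondays fall on 7, 14, 21, 28; the last is March 28.
14 February 2022 falls between 25 September 2021 and 28 March 2022, so daylight saving is in effect and Tarax Zone is at UTC+10:00.
15:52 Tarax Zone − 10h = 05:52 UTC.
1 March 2022 is a Tuesday, so the first Friday is March 4 and the fourth is March 25.
1 September 2022 is a Thursday, so the first Sunday is September 4.
At the standard offset (UTC+07:00), 05:52 UTC + 7h = 12:52 Velide standard time.
The standard-time date in Velide, 14 February 2022, does not fall between 25 March and 4 September, so daylight saving is not in effect and Velide is at UTC+07:00.
05:52 UTC + 7h = 12:52 Velide.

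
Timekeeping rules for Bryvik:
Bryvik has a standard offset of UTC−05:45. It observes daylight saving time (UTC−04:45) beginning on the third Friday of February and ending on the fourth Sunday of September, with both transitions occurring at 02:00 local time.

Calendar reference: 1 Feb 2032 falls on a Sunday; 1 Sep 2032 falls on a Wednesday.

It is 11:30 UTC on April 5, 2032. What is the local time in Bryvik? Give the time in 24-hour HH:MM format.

06:45

1 February 2032 is a Sunday, so the first Friday is February 6 and the third is February 20.
1 September 2032 is a Wednesday, so the first Sunday is September 5 and the fourth is September 26.
At the standard offset (UTC−05:45), 11:30 UTC − 5h45m = 05:45 Bryvik standard time.
The standard-time date in Bryvik, April 5, 2032, lies within the daylight-saving period (20 February – 26 September), so Bryvik is on daylight time, UTC−04:45.
11:30 UTC − 4h45m = 06:45 local.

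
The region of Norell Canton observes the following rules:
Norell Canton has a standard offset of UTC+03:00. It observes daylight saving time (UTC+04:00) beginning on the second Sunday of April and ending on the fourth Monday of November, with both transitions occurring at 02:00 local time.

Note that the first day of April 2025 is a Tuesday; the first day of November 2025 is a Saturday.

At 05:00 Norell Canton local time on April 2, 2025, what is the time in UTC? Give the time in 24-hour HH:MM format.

1 April 2025 is a Tuesday, so the first Sunday is April 6 and the second is April 13.
1 November 2025 is a Saturday, so the first Monday is November 3 and the fourth is November 24.
April 2, 2025 does not fall between 13 April and 24 November, so daylight saving is not in effect and Norell Canton is at UTC+03:00.
05:00 local − 3h = 02:00 UTC.

02:00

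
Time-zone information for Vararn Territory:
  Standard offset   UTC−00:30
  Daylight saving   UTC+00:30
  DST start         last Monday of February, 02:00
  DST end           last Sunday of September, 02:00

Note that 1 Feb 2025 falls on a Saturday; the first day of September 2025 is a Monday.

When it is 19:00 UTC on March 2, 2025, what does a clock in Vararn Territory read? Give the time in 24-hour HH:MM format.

1 February 2025 is a Saturday, so Mondays fall on 3, 10, 17, 24; the last is February 24.
1 September 2025 is a Monday, so Sundays fall on 7, 14, 21, 28; the last is September 28.
At the standard offset (UTC−00:30), 19:00 UTC − 0h30m = 18:30 Vararn Territory standard time.
The standard-time date in Vararn Territory, March 2, 2025, falls between 24 February and 28 September, so daylight saving is in effect and Vararn Territory is at UTC+00:30.
19:00 UTC + 0h30m = 19:30 local.

19:30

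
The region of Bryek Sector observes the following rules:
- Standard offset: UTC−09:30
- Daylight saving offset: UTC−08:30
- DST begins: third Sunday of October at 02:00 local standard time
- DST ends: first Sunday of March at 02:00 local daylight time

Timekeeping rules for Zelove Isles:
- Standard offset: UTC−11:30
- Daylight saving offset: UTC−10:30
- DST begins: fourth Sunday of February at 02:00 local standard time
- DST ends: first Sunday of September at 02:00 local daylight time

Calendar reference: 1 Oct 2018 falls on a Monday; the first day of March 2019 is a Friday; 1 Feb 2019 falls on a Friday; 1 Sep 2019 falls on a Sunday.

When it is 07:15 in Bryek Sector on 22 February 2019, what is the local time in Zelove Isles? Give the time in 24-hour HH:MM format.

1 October 2018 is a Monday, so the first Sunday is October 7 and the third is October 21.
1 March 2019 is a Friday, so the first Sunday is March 3.
22 February 2019 lies within the daylight-saving period (21 October 2018 – 3 March 2019), so Bryek Sector is on daylight time, UTC−08:30.
07:15 Bryek Sector + 8h30m = 15:45 UTC.
1 February 2019 is a Friday, so the first Sunday is February 3 and the fourth is February 24.
1 September 2019 is a Sunday, so the first Sunday is September 1.
At the standard offset (UTC−11:30), 15:45 UTC − 11h30m = 04:15 Zelove Isles standard time.
The standard-time date in Zelove Isles, 22 February 2019, does not fall between 24 February and 1 September, so daylight saving is not in effect and Zelove Isles is at UTC−11:30.
15:45 UTC − 11h30m = 04:15 Zelove Isles.

04:15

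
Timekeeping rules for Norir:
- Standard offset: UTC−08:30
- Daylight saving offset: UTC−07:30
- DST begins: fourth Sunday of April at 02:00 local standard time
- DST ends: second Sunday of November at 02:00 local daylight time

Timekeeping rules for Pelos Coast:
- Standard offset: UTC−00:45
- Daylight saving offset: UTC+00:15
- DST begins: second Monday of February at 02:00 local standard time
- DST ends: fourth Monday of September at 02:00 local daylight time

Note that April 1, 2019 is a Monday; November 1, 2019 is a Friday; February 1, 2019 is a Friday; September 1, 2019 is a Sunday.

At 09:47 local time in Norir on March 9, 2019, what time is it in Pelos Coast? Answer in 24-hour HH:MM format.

18:32

1 April 2019 is a Monday, so the first Sunday is April 7 and the fourth is April 28.
1 November 2019 is a Friday, so the first Sunday is November 3 and the second is November 10.
March 9, 2019 does not fall between 28 April and 10 November, so daylight saving is not in effect and Norir is at UTC−08:30.
09:47 Norir + 8h30m = 18:17 UTC.
1 February 2019 is a Friday, so the first Monday is February 4 and the second is February 11.
1 September 2019 is a Sunday, so the first Monday is September 2 and the fourth is September 23.
At the standard offset (UTC−00:45), 18:17 UTC − 0h45m = 17:32 Pelos Coast standard time.
The standard-time date in Pelos Coast, March 9, 2019, falls between 11 February and 23 September, so daylight saving is in effect and Pelos Coast is at UTC+00:15.
18:17 UTC + 0h15m = 18:32 Pelos Coast.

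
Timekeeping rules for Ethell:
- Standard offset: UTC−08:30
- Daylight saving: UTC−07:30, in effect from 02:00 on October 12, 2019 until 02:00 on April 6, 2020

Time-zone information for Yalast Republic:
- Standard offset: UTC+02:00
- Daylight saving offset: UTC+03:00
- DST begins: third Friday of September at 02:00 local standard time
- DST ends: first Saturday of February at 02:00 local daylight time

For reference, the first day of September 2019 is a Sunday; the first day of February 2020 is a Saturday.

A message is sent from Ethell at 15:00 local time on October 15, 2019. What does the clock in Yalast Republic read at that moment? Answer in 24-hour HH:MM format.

01:30

October 15, 2019 lies within the daylight-saving period (12 October 2019 – 6 April 2020), so Ethell is on daylight time, UTC−07:30.
15:00 Ethell + 7h30m = 22:30 UTC.
1 September 2019 is a Sunday, so the first Friday is September 6 and the third is September 20.
1 February 2020 is a Saturday, so the first Saturday is February 1.
At the standard offset (UTC+02:00), 22:30 UTC + 2h = 00:30 Yalast Republic standard time (rolling into the next day, 16 October 2019).
The standard-time date in Yalast Republic, October 16, 2019, lies within the daylight-saving period (20 September 2019 – 1 February 2020), so Yalast Republic is on daylight time, UTC+03:00.
22:30 UTC + 3h = 01:30 Yalast Republic (rolling into the next day, 16 October 2019).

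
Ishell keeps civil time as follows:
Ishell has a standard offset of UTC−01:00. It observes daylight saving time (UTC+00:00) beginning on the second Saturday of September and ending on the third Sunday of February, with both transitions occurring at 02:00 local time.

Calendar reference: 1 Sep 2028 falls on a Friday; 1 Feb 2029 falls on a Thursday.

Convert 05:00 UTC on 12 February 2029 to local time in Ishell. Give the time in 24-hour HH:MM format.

05:00

1 September 2028 is a Friday, so the first Saturday is September 2 and the second is September 9.
1 February 2029 is a Thursday, so the first Sunday is February 4 and the third is February 18.
At the standard offset (UTC−01:00), 05:00 UTC − 1h = 04:00 Ishell standard time.
Daylight saving runs 9 September 2028 – 18 February 2029; the standard-time date in Ishell, 12 February 2029, is inside that window, so Ishell is at UTC+00:00.
05:00 UTC + 0h = 05:00 local.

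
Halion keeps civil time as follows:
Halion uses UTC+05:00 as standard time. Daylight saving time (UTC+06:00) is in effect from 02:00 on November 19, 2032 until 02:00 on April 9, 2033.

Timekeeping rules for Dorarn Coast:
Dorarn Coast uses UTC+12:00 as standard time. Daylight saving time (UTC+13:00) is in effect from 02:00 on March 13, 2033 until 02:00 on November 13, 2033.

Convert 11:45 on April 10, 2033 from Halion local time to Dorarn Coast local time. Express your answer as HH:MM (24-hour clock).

Daylight saving runs 19 November 2032 – 9 April 2033; April 10, 2033 is outside that window, so Halion is on standard time at UTC+05:00.
11:45 Halion − 5h = 06:45 UTC.
At the standard offset (UTC+12:00), 06:45 UTC + 12h = 18:45 Dorarn Coast standard time.
The standard-time date in Dorarn Coast, April 10, 2033, lies within the daylight-saving period (13 March – 13 November), so Dorarn Coast is on daylight time, UTC+13:00.
06:45 UTC + 13h = 19:45 Dorarn Coast.

19:45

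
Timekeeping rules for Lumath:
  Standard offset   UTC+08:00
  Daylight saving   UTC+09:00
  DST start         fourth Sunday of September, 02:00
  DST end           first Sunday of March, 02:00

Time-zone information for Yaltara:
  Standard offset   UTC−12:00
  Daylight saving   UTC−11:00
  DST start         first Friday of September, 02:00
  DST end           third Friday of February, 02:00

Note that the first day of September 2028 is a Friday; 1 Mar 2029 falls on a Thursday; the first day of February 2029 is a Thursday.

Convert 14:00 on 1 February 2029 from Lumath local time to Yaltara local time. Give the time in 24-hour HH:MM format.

18:00

1 September 2028 is a Friday, so the first Sunday is September 3 and the fourth is September 24.
1 March 2029 is a Thursday, so the first Sunday is March 4.
1 February 2029 lies within the daylight-saving period (24 September 2028 – 4 March 2029), so Lumath is on daylight time, UTC+09:00.
14:00 Lumath − 9h = 05:00 UTC.
1 September 2028 is a Friday, so the first Friday is September 1.
1 February 2029 is a Thursday, so the first Friday is February 2 and the third is February 16.
At the standard offset (UTC−12:00), 05:00 UTC − 12h = 17:00 Yaltara standard time (rolling into the previous day, 31 January 2029).
The standard-time date in Yaltara, 31 January 2029, lies within the daylight-saving period (1 September 2028 – 16 February 2029), so Yaltara is on daylight time, UTC−11:00.
05:00 UTC − 11h = 18:00 Yaltara (rolling into the previous day, 31 January 2029).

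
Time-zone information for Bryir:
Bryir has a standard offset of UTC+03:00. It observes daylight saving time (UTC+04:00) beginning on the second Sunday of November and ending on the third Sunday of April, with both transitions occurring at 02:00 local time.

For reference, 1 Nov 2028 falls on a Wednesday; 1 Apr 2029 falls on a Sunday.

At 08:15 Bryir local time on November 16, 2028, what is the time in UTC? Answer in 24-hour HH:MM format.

04:15

1 November 2028 is a Wednesday, so the first Sunday is November 5 and the second is November 12.
1 April 2029 is a Sunday, so the first Sunday is April 1 and the third is April 15.
November 16, 2028 falls between 12 November 2028 and 15 April 2029, so daylight saving is in effect and Bryir is at UTC+04:00.
08:15 local − 4h = 04:15 UTC.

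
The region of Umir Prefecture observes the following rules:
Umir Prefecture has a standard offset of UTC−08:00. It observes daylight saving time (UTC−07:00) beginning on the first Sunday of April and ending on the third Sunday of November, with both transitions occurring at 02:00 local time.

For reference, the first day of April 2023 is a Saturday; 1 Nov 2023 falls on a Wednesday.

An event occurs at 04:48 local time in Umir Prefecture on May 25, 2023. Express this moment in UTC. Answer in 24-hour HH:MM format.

11:48

1 April 2023 is a Saturday, so the first Sunday is April 2.
1 November 2023 is a Wednesday, so the first Sunday is November 5 and the third is November 19.
May 25, 2023 falls between 2 April and 19 November, so daylight saving is in effect and Umir Prefecture is at UTC−07:00.
04:48 local + 7h = 11:48 UTC.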